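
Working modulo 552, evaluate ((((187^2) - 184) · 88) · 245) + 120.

408

(187)^2 ≡ 193 (mod 552)
193 - 184 = 9
9 · 88 = 792 ≡ 240 (mod 552)
240 · 245 = 58800 ≡ 288 (mod 552)
288 + 120 = 408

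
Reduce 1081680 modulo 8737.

1081680 = 123*8737 + 7029, so 1081680 ≡ 7029 (mod 8737).

7029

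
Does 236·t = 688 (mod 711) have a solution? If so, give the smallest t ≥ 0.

497

gcd(236, 711) = 1, so a unique solution mod 711 exists.
236⁻¹ ≡ 473 (mod 711).
t ≡ 473·688 ≡ 497 (mod 711).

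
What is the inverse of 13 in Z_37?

20

37 = 2·13 + 11
13 = 1·11 + 2
11 = 5·2 + 1
2 = 2·1 + 0
gcd(13, 37) = 1, so the inverse exists.
Bézout: 1 = 6·37 − 17·13.
So 13⁻¹ ≡ −17 ≡ 20 (mod 37).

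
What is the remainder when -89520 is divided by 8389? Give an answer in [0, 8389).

2759

-89520 = -11·8389 + 2759, so -89520 ≡ 2759 (mod 8389).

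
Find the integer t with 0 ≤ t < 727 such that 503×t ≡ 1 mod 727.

Run the extended Euclidean algorithm:
727 = 1*503 + 224
503 = 2*224 + 55
224 = 4*55 + 4
55 = 13*4 + 3
4 = 1*3 + 1
3 = 3*1 + 0
gcd(503, 727) = 1, so the inverse exists.
Back-substitute for 1:
1 = 1*4 − 1*3
  = −1*55 + 14*4
  = 14*224 − 57*55
  = −57*503 + 128*224
  = 128*727 − 185*503
So 503⁻¹ ≡ −185 ≡ 542 (mod 727).

542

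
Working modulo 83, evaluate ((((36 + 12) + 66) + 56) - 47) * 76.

52

36 + 12 = 48
48 + 66 = 114 ≡ 31 (mod 83)
31 + 56 = 87 ≡ 4 (mod 83)
4 - 47 = -43 ≡ 40 (mod 83)
40 * 76 = 3040 ≡ 52 (mod 83)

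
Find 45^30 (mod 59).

Using repeated squaring:
30 in binary is 11110, i.e. 30 = 16 + 8 + 4 + 2.
45^1 ≡ 45 (mod 59)
45^2 ≡ 45^2 = 2025 ≡ 19 (mod 59)
45^4 ≡ 19^2 = 361 ≡ 7 (mod 59)
45^8 ≡ 7^2 = 49 (mod 59)
45^16 ≡ 49^2 = 2401 ≡ 41 (mod 59)
45^30 = 45^16 · 45^8 · 45^4 · 45^2 ≡ 41 · 49 · 7 · 19 (mod 59).
Accumulate the product:
41 · 49 = 2009 ≡ 3
3 · 7 = 21
21 · 19 = 399 ≡ 45

45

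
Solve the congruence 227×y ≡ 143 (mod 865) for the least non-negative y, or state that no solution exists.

gcd(227, 865) = 1, so a unique solution mod 865 exists.
227⁻¹ ≡ 503 (mod 865).
y ≡ 503×143 ≡ 134 (mod 865).

134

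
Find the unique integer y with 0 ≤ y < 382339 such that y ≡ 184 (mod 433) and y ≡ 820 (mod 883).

433⁻¹ mod 883: 433*779 ≡ 1 (mod 883), so 433⁻¹ ≡ 779.
y = 184 + 433*((820 − 184)*779 mod 883) = 184 + 433*81 = 35257.

35257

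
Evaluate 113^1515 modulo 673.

Compute successive squares:
1515 in binary is 10111101011, i.e. 1515 = 1024 + 256 + 128 + 64 + 32 + 8 + 2 + 1.
113^1 ≡ 113 (mod 673)
113^2 ≡ 113^2 = 12769 ≡ 655 (mod 673)
113^4 ≡ 655^2 = 429025 ≡ 324 (mod 673)
113^8 ≡ 324^2 = 104976 ≡ 661 (mod 673)
113^16 ≡ 661^2 = 436921 ≡ 144 (mod 673)
113^32 ≡ 144^2 = 20736 ≡ 546 (mod 673)
113^64 ≡ 546^2 = 298116 ≡ 650 (mod 673)
113^128 ≡ 650^2 = 422500 ≡ 529 (mod 673)
113^256 ≡ 529^2 = 279841 ≡ 546 (mod 673)
113^512 ≡ 546^2 = 298116 ≡ 650 (mod 673)
113^1024 ≡ 650^2 = 422500 ≡ 529 (mod 673)
113^1515 = 113^1024 * 113^256 * 113^128 * 113^64 * 113^32 * 113^8 * 113^2 * 113^1 ≡ 529 * 546 * 529 * 650 * 546 * 661 * 655 * 113 (mod 673).
Accumulate the product:
529 * 546 = 288834 ≡ 117
117 * 529 = 61893 ≡ 650
650 * 650 = 422500 ≡ 529
529 * 546 = 288834 ≡ 117
117 * 661 = 77337 ≡ 615
615 * 655 = 402825 ≡ 371
371 * 113 = 41923 ≡ 197

197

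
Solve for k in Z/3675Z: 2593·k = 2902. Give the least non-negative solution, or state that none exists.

2239

gcd(2593, 3675) = 1, so a unique solution mod 3675 exists.
2593⁻¹ ≡ 2707 (mod 3675).
k ≡ 2707·2902 ≡ 2239 (mod 3675).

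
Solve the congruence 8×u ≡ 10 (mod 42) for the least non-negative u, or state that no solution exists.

17

gcd(8, 42) = 2, and 2 | 10, so solutions exist.
Divide through by 2: 4×u = 5 (mod 21).
4⁻¹ ≡ 16 (mod 21).
u ≡ 16×5 ≡ 17 (mod 21).
The smallest non-negative solution is u = 17.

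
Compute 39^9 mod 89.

78

9 in binary is 1001, i.e. 9 = 8 + 1.
39^1 ≡ 39 (mod 89)
39^2 ≡ 39^2 = 1521 ≡ 8 (mod 89)
39^4 ≡ 8^2 = 64 (mod 89)
39^8 ≡ 64^2 = 4096 ≡ 2 (mod 89)
39^9 = 39^8 * 39^1 ≡ 2 * 39 (mod 89).
2 * 39 = 78 ≡ 78 (mod 89).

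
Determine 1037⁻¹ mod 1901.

11

By the extended Euclidean algorithm:
1901 = 1×1037 + 864
1037 = 1×864 + 173
864 = 4×173 + 172
173 = 1×172 + 1
172 = 172×1 + 0
gcd(1037, 1901) = 1, so the inverse exists.
Back-substitute for 1:
1 = 1×173 − 1×172
  = −1×864 + 5×173
  = 5×1037 − 6×864
  = −6×1901 + 11×1037
So 1037⁻¹ ≡ 11 (mod 1901).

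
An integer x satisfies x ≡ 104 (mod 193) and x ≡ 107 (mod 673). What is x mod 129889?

193⁻¹ mod 673: 193×136 ≡ 1 (mod 673), so 193⁻¹ ≡ 136.
x = 104 + 193×((107 − 104)×136 mod 673) = 104 + 193×408 = 78848.
Check: 78848 mod 193 = 104, 78848 mod 673 = 107. ✓

78848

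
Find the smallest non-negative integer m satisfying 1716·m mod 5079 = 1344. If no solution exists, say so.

1457

gcd(1716, 5079) = 3, and 3 | 1344, so solutions exist.
Divide through by 3: 572·m ≡ 448 mod 1693.
572⁻¹ ≡ 589 (mod 1693).
m ≡ 589·448 ≡ 1457 (mod 1693).
The smallest non-negative solution is m = 1457.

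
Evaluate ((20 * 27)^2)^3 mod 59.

20 * 27 = 540 ≡ 9 (mod 59)
(9)^2 ≡ 22 (mod 59)
(22)^3 ≡ 28 (mod 59)

28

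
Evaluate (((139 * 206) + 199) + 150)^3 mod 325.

112

139 * 206 = 28634 ≡ 34 (mod 325)
34 + 199 = 233
233 + 150 = 383 ≡ 58 (mod 325)
(58)^3 ≡ 112 (mod 325)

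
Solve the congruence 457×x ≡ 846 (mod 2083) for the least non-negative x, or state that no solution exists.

gcd(457, 2083) = 1, so a unique solution mod 2083 exists.
457⁻¹ ≡ 1454 (mod 2083).
x ≡ 1454×846 ≡ 1114 (mod 2083).

1114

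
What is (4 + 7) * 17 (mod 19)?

16

4 + 7 = 11
11 * 17 = 187 ≡ 16 (mod 19)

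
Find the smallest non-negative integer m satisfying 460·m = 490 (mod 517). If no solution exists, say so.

gcd(460, 517) = 1, so a unique solution mod 517 exists.
460⁻¹ ≡ 390 (mod 517).
m ≡ 390·490 ≡ 327 (mod 517).

327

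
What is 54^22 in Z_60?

36

Compute successive squares:
22 in binary is 10110, i.e. 22 = 16 + 4 + 2.
54^1 ≡ 54 (mod 60)
54^2 ≡ 54^2 = 2916 ≡ 36 (mod 60)
54^4 ≡ 36^2 = 1296 ≡ 36 (mod 60)
54^8 ≡ 36^2 = 1296 ≡ 36 (mod 60)
54^16 ≡ 36^2 = 1296 ≡ 36 (mod 60)
54^22 = 54^16 · 54^4 · 54^2 ≡ 36 · 36 · 36 (mod 60).
Accumulate the product:
36 · 36 = 1296 ≡ 36
36 · 36 = 1296 ≡ 36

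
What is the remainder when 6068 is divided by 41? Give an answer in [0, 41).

0

6068 = 148×41 + 0, so 6068 ≡ 0 (mod 41).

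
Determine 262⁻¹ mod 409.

Run the extended Euclidean algorithm:
409 = 1·262 + 147
262 = 1·147 + 115
147 = 1·115 + 32
115 = 3·32 + 19
32 = 1·19 + 13
19 = 1·13 + 6
13 = 2·6 + 1
6 = 6·1 + 0
gcd(262, 409) = 1, so the inverse exists.
Bézout: 1 = 41·409 − 64·262.
So 262⁻¹ ≡ −64 ≡ 345 (mod 409).

345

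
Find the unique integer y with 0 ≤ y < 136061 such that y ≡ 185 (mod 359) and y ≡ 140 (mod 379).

359⁻¹ mod 379: 359·360 ≡ 1 (mod 379), so 359⁻¹ ≡ 360.
y = 185 + 359·((140 − 185)·360 mod 379) = 185 + 359·97 = 35008.

35008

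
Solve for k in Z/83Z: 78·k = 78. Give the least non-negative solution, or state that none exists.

gcd(78, 83) = 1, so a unique solution mod 83 exists.
78⁻¹ ≡ 33 (mod 83).
k ≡ 33·78 ≡ 1 (mod 83).

1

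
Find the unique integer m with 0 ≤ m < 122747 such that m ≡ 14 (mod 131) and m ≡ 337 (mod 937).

131⁻¹ mod 937: 131·515 ≡ 1 (mod 937), so 131⁻¹ ≡ 515.
m = 14 + 131·((337 − 14)·515 mod 937) = 14 + 131·496 = 64990.
Check: 64990 mod 131 = 14, 64990 mod 937 = 337. ✓

64990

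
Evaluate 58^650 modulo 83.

Using repeated squaring:
650 in binary is 1010001010, i.e. 650 = 512 + 128 + 8 + 2.
58^1 ≡ 58 (mod 83)
58^2 ≡ 58^2 = 3364 ≡ 44 (mod 83)
58^4 ≡ 44^2 = 1936 ≡ 27 (mod 83)
58^8 ≡ 27^2 = 729 ≡ 65 (mod 83)
58^16 ≡ 65^2 = 4225 ≡ 75 (mod 83)
58^32 ≡ 75^2 = 5625 ≡ 64 (mod 83)
58^64 ≡ 64^2 = 4096 ≡ 29 (mod 83)
58^128 ≡ 29^2 = 841 ≡ 11 (mod 83)
58^256 ≡ 11^2 = 121 ≡ 38 (mod 83)
58^512 ≡ 38^2 = 1444 ≡ 33 (mod 83)
58^650 = 58^512 · 58^128 · 58^8 · 58^2 ≡ 33 · 11 · 65 · 44 (mod 83).
Accumulate the product:
33 · 11 = 363 ≡ 31
31 · 65 = 2015 ≡ 23
23 · 44 = 1012 ≡ 16

16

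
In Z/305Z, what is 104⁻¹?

By the extended Euclidean algorithm:
305 = 2·104 + 97
104 = 1·97 + 7
97 = 13·7 + 6
7 = 1·6 + 1
6 = 6·1 + 0
gcd(104, 305) = 1, so the inverse exists.
Back-substitute for 1:
1 = 1·7 − 1·6
  = −1·97 + 14·7
  = 14·104 − 15·97
  = −15·305 + 44·104
So 104⁻¹ ≡ 44 (mod 305).

44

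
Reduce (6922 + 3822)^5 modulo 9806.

5618

6922 + 3822 = 10744 ≡ 938 (mod 9806)
(938)^5 ≡ 5618 (mod 9806)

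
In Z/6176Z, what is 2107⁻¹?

1363

By the extended Euclidean algorithm:
6176 = 2·2107 + 1962
2107 = 1·1962 + 145
1962 = 13·145 + 77
145 = 1·77 + 68
77 = 1·68 + 9
68 = 7·9 + 5
9 = 1·5 + 4
5 = 1·4 + 1
4 = 4·1 + 0
gcd(2107, 6176) = 1, so the inverse exists.
Back-substitute for 1:
1 = 1·5 − 1·4
  = −1·9 + 2·5
  = 2·68 − 15·9
  = −15·77 + 17·68
  = 17·145 − 32·77
  = −32·1962 + 433·145
  = 433·2107 − 465·1962
  = −465·6176 + 1363·2107
So 2107⁻¹ ≡ 1363 (mod 6176).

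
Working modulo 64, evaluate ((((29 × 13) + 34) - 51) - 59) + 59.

40

29 × 13 = 377 ≡ 57 (mod 64)
57 + 34 = 91 ≡ 27 (mod 64)
27 - 51 = -24 ≡ 40 (mod 64)
40 - 59 = -19 ≡ 45 (mod 64)
45 + 59 = 104 ≡ 40 (mod 64)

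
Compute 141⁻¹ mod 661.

Apply the Euclidean algorithm and back-substitute:
661 = 4×141 + 97
141 = 1×97 + 44
97 = 2×44 + 9
44 = 4×9 + 8
9 = 1×8 + 1
8 = 8×1 + 0
gcd(141, 661) = 1, so the inverse exists.
Bézout: 1 = 16×661 − 75×141.
So 141⁻¹ ≡ −75 ≡ 586 (mod 661).

586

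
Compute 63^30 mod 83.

69

Compute successive squares:
30 in binary is 11110, i.e. 30 = 16 + 8 + 4 + 2.
63^1 ≡ 63 (mod 83)
63^2 ≡ 63^2 = 3969 ≡ 68 (mod 83)
63^4 ≡ 68^2 = 4624 ≡ 59 (mod 83)
63^8 ≡ 59^2 = 3481 ≡ 78 (mod 83)
63^16 ≡ 78^2 = 6084 ≡ 25 (mod 83)
63^30 = 63^16 * 63^8 * 63^4 * 63^2 ≡ 25 * 78 * 59 * 68 (mod 83).
Accumulate the product:
25 * 78 = 1950 ≡ 41
41 * 59 = 2419 ≡ 12
12 * 68 = 816 ≡ 69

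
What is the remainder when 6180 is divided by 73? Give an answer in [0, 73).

6180 = 84×73 + 48, so 6180 ≡ 48 (mod 73).

48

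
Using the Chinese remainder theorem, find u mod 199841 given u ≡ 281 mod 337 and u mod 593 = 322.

69703

337⁻¹ mod 593: 337×410 ≡ 1 (mod 593), so 337⁻¹ ≡ 410.
u = 281 + 337×((322 − 281)×410 mod 593) = 281 + 337×206 = 69703.
Check: 69703 mod 337 = 281, 69703 mod 593 = 322. ✓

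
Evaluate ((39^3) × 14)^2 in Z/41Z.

(39)^3 ≡ 33 (mod 41)
33 × 14 = 462 ≡ 11 (mod 41)
(11)^2 ≡ 39 (mod 41)

39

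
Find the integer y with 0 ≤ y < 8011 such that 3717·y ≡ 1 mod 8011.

8011 = 2·3717 + 577
3717 = 6·577 + 255
577 = 2·255 + 67
255 = 3·67 + 54
67 = 1·54 + 13
54 = 4·13 + 2
13 = 6·2 + 1
2 = 2·1 + 0
gcd(3717, 8011) = 1, so the inverse exists.
Back-substitute for 1:
1 = 1·13 − 6·2
  = −6·54 + 25·13
  = 25·67 − 31·54
  = −31·255 + 118·67
  = 118·577 − 267·255
  = −267·3717 + 1720·577
  = 1720·8011 − 3707·3717
So 3717⁻¹ ≡ −3707 ≡ 4304 (mod 8011).

4304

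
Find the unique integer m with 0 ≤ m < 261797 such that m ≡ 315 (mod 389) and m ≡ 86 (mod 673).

250442

389⁻¹ mod 673: 389×391 ≡ 1 (mod 673), so 389⁻¹ ≡ 391.
m = 315 + 389×((86 − 315)×391 mod 673) = 315 + 389×643 = 250442.
Check: 250442 mod 389 = 315, 250442 mod 673 = 86. ✓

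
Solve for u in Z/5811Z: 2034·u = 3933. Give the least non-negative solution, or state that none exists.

1039

gcd(2034, 5811) = 3, and 3 | 3933, so solutions exist.
Divide through by 3: 678·u mod 1937 = 1311.
678⁻¹ ≡ 20 (mod 1937).
u ≡ 20·1311 ≡ 1039 (mod 1937).
The smallest non-negative solution is u = 1039.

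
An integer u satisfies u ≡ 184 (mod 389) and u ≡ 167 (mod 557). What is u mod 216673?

389⁻¹ mod 557: 389*494 ≡ 1 (mod 557), so 389⁻¹ ≡ 494.
u = 184 + 389*((167 − 184)*494 mod 557) = 184 + 389*514 = 200130.

200130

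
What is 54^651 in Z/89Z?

651 in binary is 1010001011, i.e. 651 = 512 + 128 + 8 + 2 + 1.
54^1 ≡ 54 (mod 89)
54^2 ≡ 54^2 = 2916 ≡ 68 (mod 89)
54^4 ≡ 68^2 = 4624 ≡ 85 (mod 89)
54^8 ≡ 85^2 = 7225 ≡ 16 (mod 89)
54^16 ≡ 16^2 = 256 ≡ 78 (mod 89)
54^32 ≡ 78^2 = 6084 ≡ 32 (mod 89)
54^64 ≡ 32^2 = 1024 ≡ 45 (mod 89)
54^128 ≡ 45^2 = 2025 ≡ 67 (mod 89)
54^256 ≡ 67^2 = 4489 ≡ 39 (mod 89)
54^512 ≡ 39^2 = 1521 ≡ 8 (mod 89)
54^651 = 54^512 · 54^128 · 54^8 · 54^2 · 54^1 ≡ 8 · 67 · 16 · 68 · 54 (mod 89).
Accumulate the product:
8 · 67 = 536 ≡ 2
2 · 16 = 32
32 · 68 = 2176 ≡ 40
40 · 54 = 2160 ≡ 24

24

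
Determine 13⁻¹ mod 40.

37

Run the extended Euclidean algorithm:
40 = 3×13 + 1
13 = 13×1 + 0
gcd(13, 40) = 1, so the inverse exists.
Bézout: 1 = 1×40 − 3×13.
So 13⁻¹ ≡ −3 ≡ 37 (mod 40).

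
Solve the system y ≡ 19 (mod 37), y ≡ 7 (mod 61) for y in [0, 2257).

1166

37⁻¹ mod 61: 37·33 ≡ 1 (mod 61), so 37⁻¹ ≡ 33.
y = 19 + 37·((7 − 19)·33 mod 61) = 19 + 37·31 = 1166.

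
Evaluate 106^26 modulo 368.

Using repeated squaring:
26 in binary is 11010, i.e. 26 = 16 + 8 + 2.
106^1 ≡ 106 (mod 368)
106^2 ≡ 106^2 = 11236 ≡ 196 (mod 368)
106^4 ≡ 196^2 = 38416 ≡ 144 (mod 368)
106^8 ≡ 144^2 = 20736 ≡ 128 (mod 368)
106^16 ≡ 128^2 = 16384 ≡ 192 (mod 368)
106^26 = 106^16 · 106^8 · 106^2 ≡ 192 · 128 · 196 (mod 368).
Accumulate the product:
192 · 128 = 24576 ≡ 288
288 · 196 = 56448 ≡ 144

144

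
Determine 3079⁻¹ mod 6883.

6883 = 2·3079 + 725
3079 = 4·725 + 179
725 = 4·179 + 9
179 = 19·9 + 8
9 = 1·8 + 1
8 = 8·1 + 0
gcd(3079, 6883) = 1, so the inverse exists.
Back-substitute for 1:
1 = 1·9 − 1·8
  = −1·179 + 20·9
  = 20·725 − 81·179
  = −81·3079 + 344·725
  = 344·6883 − 769·3079
So 3079⁻¹ ≡ −769 ≡ 6114 (mod 6883).

6114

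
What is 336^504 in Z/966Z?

462

Using repeated squaring:
504 in binary is 111111000, i.e. 504 = 256 + 128 + 64 + 32 + 16 + 8.
336^1 ≡ 336 (mod 966)
336^2 ≡ 336^2 = 112896 ≡ 840 (mod 966)
336^4 ≡ 840^2 = 705600 ≡ 420 (mod 966)
336^8 ≡ 420^2 = 176400 ≡ 588 (mod 966)
336^16 ≡ 588^2 = 345744 ≡ 882 (mod 966)
336^32 ≡ 882^2 = 777924 ≡ 294 (mod 966)
336^64 ≡ 294^2 = 86436 ≡ 462 (mod 966)
336^128 ≡ 462^2 = 213444 ≡ 924 (mod 966)
336^256 ≡ 924^2 = 853776 ≡ 798 (mod 966)
336^504 = 336^256 × 336^128 × 336^64 × 336^32 × 336^16 × 336^8 ≡ 798 × 924 × 462 × 294 × 882 × 588 (mod 966).
Accumulate the product:
798 × 924 = 737352 ≡ 294
294 × 462 = 135828 ≡ 588
588 × 294 = 172872 ≡ 924
924 × 882 = 814968 ≡ 630
630 × 588 = 370440 ≡ 462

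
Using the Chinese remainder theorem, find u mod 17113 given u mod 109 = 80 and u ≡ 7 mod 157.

12724

109⁻¹ mod 157: 109·121 ≡ 1 (mod 157), so 109⁻¹ ≡ 121.
u = 80 + 109·((7 − 80)·121 mod 157) = 80 + 109·116 = 12724.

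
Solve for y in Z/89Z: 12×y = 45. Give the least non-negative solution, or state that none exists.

gcd(12, 89) = 1, so a unique solution mod 89 exists.
12⁻¹ ≡ 52 (mod 89).
y ≡ 52×45 ≡ 26 (mod 89).

26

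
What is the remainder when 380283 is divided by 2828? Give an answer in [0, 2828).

1331

380283 = 134×2828 + 1331, so 380283 ≡ 1331 (mod 2828).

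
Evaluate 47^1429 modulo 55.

Compute successive squares:
1429 in binary is 10110010101, i.e. 1429 = 1024 + 256 + 128 + 16 + 4 + 1.
47^1 ≡ 47 (mod 55)
47^2 ≡ 47^2 = 2209 ≡ 9 (mod 55)
47^4 ≡ 9^2 = 81 ≡ 26 (mod 55)
47^8 ≡ 26^2 = 676 ≡ 16 (mod 55)
47^16 ≡ 16^2 = 256 ≡ 36 (mod 55)
47^32 ≡ 36^2 = 1296 ≡ 31 (mod 55)
47^64 ≡ 31^2 = 961 ≡ 26 (mod 55)
47^128 ≡ 26^2 = 676 ≡ 16 (mod 55)
47^256 ≡ 16^2 = 256 ≡ 36 (mod 55)
47^512 ≡ 36^2 = 1296 ≡ 31 (mod 55)
47^1024 ≡ 31^2 = 961 ≡ 26 (mod 55)
47^1429 = 47^1024 × 47^256 × 47^128 × 47^16 × 47^4 × 47^1 ≡ 26 × 36 × 16 × 36 × 26 × 47 (mod 55).
Accumulate the product:
26 × 36 = 936 ≡ 1
1 × 16 = 16
16 × 36 = 576 ≡ 26
26 × 26 = 676 ≡ 16
16 × 47 = 752 ≡ 37

37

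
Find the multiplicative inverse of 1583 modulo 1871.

929

1871 = 1×1583 + 288
1583 = 5×288 + 143
288 = 2×143 + 2
143 = 71×2 + 1
2 = 2×1 + 0
gcd(1583, 1871) = 1, so the inverse exists.
Back-substitute for 1:
1 = 1×143 − 71×2
  = −71×288 + 143×143
  = 143×1583 − 786×288
  = −786×1871 + 929×1583
So 1583⁻¹ ≡ 929 (mod 1871).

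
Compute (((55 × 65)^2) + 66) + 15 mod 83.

55 × 65 = 3575 ≡ 6 (mod 83)
(6)^2 ≡ 36 (mod 83)
36 + 66 = 102 ≡ 19 (mod 83)
19 + 15 = 34

34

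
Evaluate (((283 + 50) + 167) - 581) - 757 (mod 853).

15

283 + 50 = 333
333 + 167 = 500
500 - 581 = -81 ≡ 772 (mod 853)
772 - 757 = 15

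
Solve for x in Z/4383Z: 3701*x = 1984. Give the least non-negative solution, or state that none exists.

794

gcd(3701, 4383) = 1, so a unique solution mod 4383 exists.
3701⁻¹ ≡ 482 (mod 4383).
x ≡ 482*1984 ≡ 794 (mod 4383).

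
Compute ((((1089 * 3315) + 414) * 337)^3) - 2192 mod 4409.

855

1089 * 3315 = 3610035 ≡ 3473 (mod 4409)
3473 + 414 = 3887
3887 * 337 = 1309919 ≡ 446 (mod 4409)
(446)^3 ≡ 3047 (mod 4409)
3047 - 2192 = 855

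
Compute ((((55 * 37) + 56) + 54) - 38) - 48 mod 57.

7

55 * 37 = 2035 ≡ 40 (mod 57)
40 + 56 = 96 ≡ 39 (mod 57)
39 + 54 = 93 ≡ 36 (mod 57)
36 - 38 = -2 ≡ 55 (mod 57)
55 - 48 = 7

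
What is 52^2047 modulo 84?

By square-and-multiply:
2047 in binary is 11111111111, i.e. 2047 = 1024 + 512 + 256 + 128 + 64 + 32 + 16 + 8 + 4 + 2 + 1.
52^1 ≡ 52 (mod 84)
52^2 ≡ 52^2 = 2704 ≡ 16 (mod 84)
52^4 ≡ 16^2 = 256 ≡ 4 (mod 84)
52^8 ≡ 4^2 = 16 (mod 84)
52^16 ≡ 16^2 = 256 ≡ 4 (mod 84)
52^32 ≡ 4^2 = 16 (mod 84)
52^64 ≡ 16^2 = 256 ≡ 4 (mod 84)
52^128 ≡ 4^2 = 16 (mod 84)
52^256 ≡ 16^2 = 256 ≡ 4 (mod 84)
52^512 ≡ 4^2 = 16 (mod 84)
52^1024 ≡ 16^2 = 256 ≡ 4 (mod 84)
52^2047 = 52^1024 * 52^512 * 52^256 * 52^128 * 52^64 * 52^32 * 52^16 * 52^8 * 52^4 * 52^2 * 52^1 ≡ 4 * 16 * 4 * 16 * 4 * 16 * 4 * 16 * 4 * 16 * 52 (mod 84).
Accumulate the product:
4 * 16 = 64
64 * 4 = 256 ≡ 4
4 * 16 = 64
64 * 4 = 256 ≡ 4
4 * 16 = 64
64 * 4 = 256 ≡ 4
4 * 16 = 64
64 * 4 = 256 ≡ 4
4 * 16 = 64
64 * 52 = 3328 ≡ 52

52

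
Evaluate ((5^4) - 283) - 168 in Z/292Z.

174

(5)^4 ≡ 41 (mod 292)
41 - 283 = -242 ≡ 50 (mod 292)
50 - 168 = -118 ≡ 174 (mod 292)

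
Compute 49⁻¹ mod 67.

By the extended Euclidean algorithm:
67 = 1×49 + 18
49 = 2×18 + 13
18 = 1×13 + 5
13 = 2×5 + 3
5 = 1×3 + 2
3 = 1×2 + 1
2 = 2×1 + 0
gcd(49, 67) = 1, so the inverse exists.
Back-substitute for 1:
1 = 1×3 − 1×2
  = −1×5 + 2×3
  = 2×13 − 5×5
  = −5×18 + 7×13
  = 7×49 − 19×18
  = −19×67 + 26×49
So 49⁻¹ ≡ 26 (mod 67).

26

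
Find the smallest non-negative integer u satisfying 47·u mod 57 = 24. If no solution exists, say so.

gcd(47, 57) = 1, so a unique solution mod 57 exists.
47⁻¹ ≡ 17 (mod 57).
u ≡ 17·24 ≡ 9 (mod 57).

9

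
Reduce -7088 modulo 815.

247

-7088 = -9*815 + 247, so -7088 ≡ 247 (mod 815).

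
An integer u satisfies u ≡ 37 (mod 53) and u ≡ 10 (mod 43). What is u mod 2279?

53⁻¹ mod 43: 53·13 ≡ 1 (mod 43), so 53⁻¹ ≡ 13.
u = 37 + 53·((10 − 37)·13 mod 43) = 37 + 53·36 = 1945.

1945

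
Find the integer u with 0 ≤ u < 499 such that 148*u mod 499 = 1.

Apply the Euclidean algorithm and back-substitute:
499 = 3*148 + 55
148 = 2*55 + 38
55 = 1*38 + 17
38 = 2*17 + 4
17 = 4*4 + 1
4 = 4*1 + 0
gcd(148, 499) = 1, so the inverse exists.
Bézout: 1 = 35*499 − 118*148.
So 148⁻¹ ≡ −118 ≡ 381 (mod 499).

381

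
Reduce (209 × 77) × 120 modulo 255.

45

209 × 77 = 16093 ≡ 28 (mod 255)
28 × 120 = 3360 ≡ 45 (mod 255)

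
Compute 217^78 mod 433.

318

By square-and-multiply:
78 in binary is 1001110, i.e. 78 = 64 + 8 + 4 + 2.
217^1 ≡ 217 (mod 433)
217^2 ≡ 217^2 = 47089 ≡ 325 (mod 433)
217^4 ≡ 325^2 = 105625 ≡ 406 (mod 433)
217^8 ≡ 406^2 = 164836 ≡ 296 (mod 433)
217^16 ≡ 296^2 = 87616 ≡ 150 (mod 433)
217^32 ≡ 150^2 = 22500 ≡ 417 (mod 433)
217^64 ≡ 417^2 = 173889 ≡ 256 (mod 433)
217^78 = 217^64 × 217^8 × 217^4 × 217^2 ≡ 256 × 296 × 406 × 325 (mod 433).
Accumulate the product:
256 × 296 = 75776 ≡ 1
1 × 406 = 406
406 × 325 = 131950 ≡ 318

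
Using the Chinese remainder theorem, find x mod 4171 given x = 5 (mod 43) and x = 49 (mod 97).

43⁻¹ mod 97: 43*88 ≡ 1 (mod 97), so 43⁻¹ ≡ 88.
x = 5 + 43*((49 − 5)*88 mod 97) = 5 + 43*89 = 3832.

3832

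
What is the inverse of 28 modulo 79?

79 = 2*28 + 23
28 = 1*23 + 5
23 = 4*5 + 3
5 = 1*3 + 2
3 = 1*2 + 1
2 = 2*1 + 0
gcd(28, 79) = 1, so the inverse exists.
Back-substitute for 1:
1 = 1*3 − 1*2
  = −1*5 + 2*3
  = 2*23 − 9*5
  = −9*28 + 11*23
  = 11*79 − 31*28
So 28⁻¹ ≡ −31 ≡ 48 (mod 79).

48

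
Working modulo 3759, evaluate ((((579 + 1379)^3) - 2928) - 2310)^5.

2816

579 + 1379 = 1958
(1958)^3 ≡ 1175 (mod 3759)
1175 - 2928 = -1753 ≡ 2006 (mod 3759)
2006 - 2310 = -304 ≡ 3455 (mod 3759)
(3455)^5 ≡ 2816 (mod 3759)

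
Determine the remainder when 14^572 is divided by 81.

16

Compute successive squares:
572 in binary is 1000111100, i.e. 572 = 512 + 32 + 16 + 8 + 4.
14^1 ≡ 14 (mod 81)
14^2 ≡ 14^2 = 196 ≡ 34 (mod 81)
14^4 ≡ 34^2 = 1156 ≡ 22 (mod 81)
14^8 ≡ 22^2 = 484 ≡ 79 (mod 81)
14^16 ≡ 79^2 = 6241 ≡ 4 (mod 81)
14^32 ≡ 4^2 = 16 (mod 81)
14^64 ≡ 16^2 = 256 ≡ 13 (mod 81)
14^128 ≡ 13^2 = 169 ≡ 7 (mod 81)
14^256 ≡ 7^2 = 49 (mod 81)
14^512 ≡ 49^2 = 2401 ≡ 52 (mod 81)
14^572 = 14^512 × 14^32 × 14^16 × 14^8 × 14^4 ≡ 52 × 16 × 4 × 79 × 22 (mod 81).
Accumulate the product:
52 × 16 = 832 ≡ 22
22 × 4 = 88 ≡ 7
7 × 79 = 553 ≡ 67
67 × 22 = 1474 ≡ 16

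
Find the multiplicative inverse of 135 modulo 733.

695

Apply the Euclidean algorithm and back-substitute:
733 = 5×135 + 58
135 = 2×58 + 19
58 = 3×19 + 1
19 = 19×1 + 0
gcd(135, 733) = 1, so the inverse exists.
Bézout: 1 = 7×733 − 38×135.
So 135⁻¹ ≡ −38 ≡ 695 (mod 733).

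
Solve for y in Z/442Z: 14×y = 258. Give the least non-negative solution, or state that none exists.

50

gcd(14, 442) = 2, and 2 | 258, so solutions exist.
Divide through by 2: 7×y = 129 (mod 221).
7⁻¹ ≡ 158 (mod 221).
y ≡ 158×129 ≡ 50 (mod 221).
The smallest non-negative solution is y = 50.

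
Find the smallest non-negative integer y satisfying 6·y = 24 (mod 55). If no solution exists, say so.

4

gcd(6, 55) = 1, so a unique solution mod 55 exists.
6⁻¹ ≡ 46 (mod 55).
y ≡ 46·24 ≡ 4 (mod 55).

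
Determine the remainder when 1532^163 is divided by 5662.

5484

By square-and-multiply:
163 in binary is 10100011, i.e. 163 = 128 + 32 + 2 + 1.
1532^1 ≡ 1532 (mod 5662)
1532^2 ≡ 1532^2 = 2347024 ≡ 2956 (mod 5662)
1532^4 ≡ 2956^2 = 8737936 ≡ 1470 (mod 5662)
1532^8 ≡ 1470^2 = 2160900 ≡ 3678 (mod 5662)
1532^16 ≡ 3678^2 = 13527684 ≡ 1166 (mod 5662)
1532^32 ≡ 1166^2 = 1359556 ≡ 676 (mod 5662)
1532^64 ≡ 676^2 = 456976 ≡ 4016 (mod 5662)
1532^128 ≡ 4016^2 = 16128256 ≡ 2880 (mod 5662)
1532^163 = 1532^128 · 1532^32 · 1532^2 · 1532^1 ≡ 2880 · 676 · 2956 · 1532 (mod 5662).
Accumulate the product:
2880 · 676 = 1946880 ≡ 4814
4814 · 2956 = 14230184 ≡ 1578
1578 · 1532 = 2417496 ≡ 5484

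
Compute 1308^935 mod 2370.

By square-and-multiply:
1308^1 ≡ 1308 (mod 2370)
1308^2 ≡ 1308^2 = 1710864 ≡ 2094 (mod 2370)
1308^4 ≡ 2094^2 = 4384836 ≡ 336 (mod 2370)
1308^8 ≡ 336^2 = 112896 ≡ 1506 (mod 2370)
1308^16 ≡ 1506^2 = 2268036 ≡ 2316 (mod 2370)
1308^32 ≡ 2316^2 = 5363856 ≡ 546 (mod 2370)
1308^64 ≡ 546^2 = 298116 ≡ 1866 (mod 2370)
1308^128 ≡ 1866^2 = 3481956 ≡ 426 (mod 2370)
1308^256 ≡ 426^2 = 181476 ≡ 1356 (mod 2370)
1308^512 ≡ 1356^2 = 1838736 ≡ 1986 (mod 2370)
1308^935 = 1308^512 × 1308^256 × 1308^128 × 1308^32 × 1308^4 × 1308^2 × 1308^1 ≡ 1986 × 1356 × 426 × 546 × 336 × 2094 × 1308 (mod 2370).
Accumulate the product:
1986 × 1356 = 2693016 ≡ 696
696 × 426 = 296496 ≡ 246
246 × 546 = 134316 ≡ 1596
1596 × 336 = 536256 ≡ 636
636 × 2094 = 1331784 ≡ 2214
2214 × 1308 = 2895912 ≡ 2142

2142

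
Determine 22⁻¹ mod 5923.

5923 = 269×22 + 5
22 = 4×5 + 2
5 = 2×2 + 1
2 = 2×1 + 0
gcd(22, 5923) = 1, so the inverse exists.
Back-substitute for 1:
1 = 1×5 − 2×2
  = −2×22 + 9×5
  = 9×5923 − 2423×22
So 22⁻¹ ≡ −2423 ≡ 3500 (mod 5923).

3500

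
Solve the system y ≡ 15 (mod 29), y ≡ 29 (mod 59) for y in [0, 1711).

914

29⁻¹ mod 59: 29×57 ≡ 1 (mod 59), so 29⁻¹ ≡ 57.
y = 15 + 29×((29 − 15)×57 mod 59) = 15 + 29×31 = 914.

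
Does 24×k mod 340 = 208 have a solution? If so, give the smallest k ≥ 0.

37

gcd(24, 340) = 4, and 4 | 208, so solutions exist.
Divide through by 4: 6×k ≡ 52 mod 85.
6⁻¹ ≡ 71 (mod 85).
k ≡ 71×52 ≡ 37 (mod 85).
The smallest non-negative solution is k = 37.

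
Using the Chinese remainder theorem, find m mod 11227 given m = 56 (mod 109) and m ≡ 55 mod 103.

109⁻¹ mod 103: 109×86 ≡ 1 (mod 103), so 109⁻¹ ≡ 86.
m = 56 + 109×((55 − 56)×86 mod 103) = 56 + 109×17 = 1909.

1909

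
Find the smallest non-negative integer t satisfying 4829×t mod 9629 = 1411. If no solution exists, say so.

gcd(4829, 9629) = 1, so a unique solution mod 9629 exists.
4829⁻¹ ≡ 8965 (mod 9629).
t ≡ 8965×1411 ≡ 6738 (mod 9629).

6738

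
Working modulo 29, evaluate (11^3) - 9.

(11)^3 ≡ 26 (mod 29)
26 - 9 = 17

17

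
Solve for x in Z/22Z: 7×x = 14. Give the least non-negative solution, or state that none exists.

2

gcd(7, 22) = 1, so a unique solution mod 22 exists.
7⁻¹ ≡ 19 (mod 22).
x ≡ 19×14 ≡ 2 (mod 22).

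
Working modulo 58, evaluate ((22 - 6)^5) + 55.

22 - 6 = 16
(16)^5 ≡ 52 (mod 58)
52 + 55 = 107 ≡ 49 (mod 58)

49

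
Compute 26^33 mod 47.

20

By square-and-multiply:
33 in binary is 100001, i.e. 33 = 32 + 1.
26^1 ≡ 26 (mod 47)
26^2 ≡ 26^2 = 676 ≡ 18 (mod 47)
26^4 ≡ 18^2 = 324 ≡ 42 (mod 47)
26^8 ≡ 42^2 = 1764 ≡ 25 (mod 47)
26^16 ≡ 25^2 = 625 ≡ 14 (mod 47)
26^32 ≡ 14^2 = 196 ≡ 8 (mod 47)
26^33 = 26^32 × 26^1 ≡ 8 × 26 (mod 47).
8 × 26 = 208 ≡ 20 (mod 47).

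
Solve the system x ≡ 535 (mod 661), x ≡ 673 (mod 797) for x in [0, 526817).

193547

661⁻¹ mod 797: 661·545 ≡ 1 (mod 797), so 661⁻¹ ≡ 545.
x = 535 + 661·((673 − 535)·545 mod 797) = 535 + 661·292 = 193547.
Check: 193547 mod 661 = 535, 193547 mod 797 = 673. ✓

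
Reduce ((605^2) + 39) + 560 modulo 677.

(605)^2 ≡ 445 (mod 677)
445 + 39 = 484
484 + 560 = 1044 ≡ 367 (mod 677)

367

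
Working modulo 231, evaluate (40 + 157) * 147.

40 + 157 = 197
197 * 147 = 28959 ≡ 84 (mod 231)

84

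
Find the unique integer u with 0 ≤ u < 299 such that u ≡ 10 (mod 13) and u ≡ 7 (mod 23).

283

13⁻¹ mod 23: 13×16 ≡ 1 (mod 23), so 13⁻¹ ≡ 16.
u = 10 + 13×((7 − 10)×16 mod 23) = 10 + 13×21 = 283.
Check: 283 mod 13 = 10, 283 mod 23 = 7. ✓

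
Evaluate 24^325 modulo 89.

33

By square-and-multiply:
325 in binary is 101000101, i.e. 325 = 256 + 64 + 4 + 1.
24^1 ≡ 24 (mod 89)
24^2 ≡ 24^2 = 576 ≡ 42 (mod 89)
24^4 ≡ 42^2 = 1764 ≡ 73 (mod 89)
24^8 ≡ 73^2 = 5329 ≡ 78 (mod 89)
24^16 ≡ 78^2 = 6084 ≡ 32 (mod 89)
24^32 ≡ 32^2 = 1024 ≡ 45 (mod 89)
24^64 ≡ 45^2 = 2025 ≡ 67 (mod 89)
24^128 ≡ 67^2 = 4489 ≡ 39 (mod 89)
24^256 ≡ 39^2 = 1521 ≡ 8 (mod 89)
24^325 = 24^256 × 24^64 × 24^4 × 24^1 ≡ 8 × 67 × 73 × 24 (mod 89).
Accumulate the product:
8 × 67 = 536 ≡ 2
2 × 73 = 146 ≡ 57
57 × 24 = 1368 ≡ 33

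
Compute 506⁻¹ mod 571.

Apply the Euclidean algorithm and back-substitute:
571 = 1×506 + 65
506 = 7×65 + 51
65 = 1×51 + 14
51 = 3×14 + 9
14 = 1×9 + 5
9 = 1×5 + 4
5 = 1×4 + 1
4 = 4×1 + 0
gcd(506, 571) = 1, so the inverse exists.
Bézout: 1 = 109×571 − 123×506.
So 506⁻¹ ≡ −123 ≡ 448 (mod 571).

448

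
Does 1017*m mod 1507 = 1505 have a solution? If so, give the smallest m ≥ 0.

1181

gcd(1017, 1507) = 1, so a unique solution mod 1507 exists.
1017⁻¹ ≡ 163 (mod 1507).
m ≡ 163*1505 ≡ 1181 (mod 1507).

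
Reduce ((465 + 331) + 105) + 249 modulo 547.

465 + 331 = 796 ≡ 249 (mod 547)
249 + 105 = 354
354 + 249 = 603 ≡ 56 (mod 547)

56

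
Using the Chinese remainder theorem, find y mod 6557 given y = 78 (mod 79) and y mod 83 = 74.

157

79⁻¹ mod 83: 79*62 ≡ 1 (mod 83), so 79⁻¹ ≡ 62.
y = 78 + 79*((74 − 78)*62 mod 83) = 78 + 79*1 = 157.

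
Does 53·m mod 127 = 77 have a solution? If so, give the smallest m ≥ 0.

35

gcd(53, 127) = 1, so a unique solution mod 127 exists.
53⁻¹ ≡ 12 (mod 127).
m ≡ 12·77 ≡ 35 (mod 127).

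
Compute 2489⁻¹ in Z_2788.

2788 = 1×2489 + 299
2489 = 8×299 + 97
299 = 3×97 + 8
97 = 12×8 + 1
8 = 8×1 + 0
gcd(2489, 2788) = 1, so the inverse exists.
Back-substitute for 1:
1 = 1×97 − 12×8
  = −12×299 + 37×97
  = 37×2489 − 308×299
  = −308×2788 + 345×2489
So 2489⁻¹ ≡ 345 (mod 2788).

345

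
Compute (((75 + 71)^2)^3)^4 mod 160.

96

75 + 71 = 146
(146)^2 ≡ 36 (mod 160)
(36)^3 ≡ 96 (mod 160)
(96)^4 ≡ 96 (mod 160)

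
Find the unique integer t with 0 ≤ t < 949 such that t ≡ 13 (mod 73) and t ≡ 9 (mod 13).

73⁻¹ mod 13: 73*5 ≡ 1 (mod 13), so 73⁻¹ ≡ 5.
t = 13 + 73*((9 − 13)*5 mod 13) = 13 + 73*6 = 451.
Check: 451 mod 73 = 13, 451 mod 13 = 9. ✓

451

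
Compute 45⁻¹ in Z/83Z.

By the extended Euclidean algorithm:
83 = 1*45 + 38
45 = 1*38 + 7
38 = 5*7 + 3
7 = 2*3 + 1
3 = 3*1 + 0
gcd(45, 83) = 1, so the inverse exists.
Back-substitute for 1:
1 = 1*7 − 2*3
  = −2*38 + 11*7
  = 11*45 − 13*38
  = −13*83 + 24*45
So 45⁻¹ ≡ 24 (mod 83).

24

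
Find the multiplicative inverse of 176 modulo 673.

By the extended Euclidean algorithm:
673 = 3×176 + 145
176 = 1×145 + 31
145 = 4×31 + 21
31 = 1×21 + 10
21 = 2×10 + 1
10 = 10×1 + 0
gcd(176, 673) = 1, so the inverse exists.
Back-substitute for 1:
1 = 1×21 − 2×10
  = −2×31 + 3×21
  = 3×145 − 14×31
  = −14×176 + 17×145
  = 17×673 − 65×176
So 176⁻¹ ≡ −65 ≡ 608 (mod 673).

608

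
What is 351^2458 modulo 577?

351^1 ≡ 351 (mod 577)
351^2 ≡ 351^2 = 123201 ≡ 300 (mod 577)
351^4 ≡ 300^2 = 90000 ≡ 565 (mod 577)
351^8 ≡ 565^2 = 319225 ≡ 144 (mod 577)
351^16 ≡ 144^2 = 20736 ≡ 541 (mod 577)
351^32 ≡ 541^2 = 292681 ≡ 142 (mod 577)
351^64 ≡ 142^2 = 20164 ≡ 546 (mod 577)
351^128 ≡ 546^2 = 298116 ≡ 384 (mod 577)
351^256 ≡ 384^2 = 147456 ≡ 321 (mod 577)
351^512 ≡ 321^2 = 103041 ≡ 335 (mod 577)
351^1024 ≡ 335^2 = 112225 ≡ 287 (mod 577)
351^2048 ≡ 287^2 = 82369 ≡ 435 (mod 577)
351^2458 = 351^2048 * 351^256 * 351^128 * 351^16 * 351^8 * 351^2 ≡ 435 * 321 * 384 * 541 * 144 * 300 (mod 577).
Accumulate the product:
435 * 321 = 139635 ≡ 1
1 * 384 = 384
384 * 541 = 207744 ≡ 24
24 * 144 = 3456 ≡ 571
571 * 300 = 171300 ≡ 508

508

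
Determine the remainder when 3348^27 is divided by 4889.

2841

Compute successive squares:
27 in binary is 11011, i.e. 27 = 16 + 8 + 2 + 1.
3348^1 ≡ 3348 (mod 4889)
3348^2 ≡ 3348^2 = 11209104 ≡ 3516 (mod 4889)
3348^4 ≡ 3516^2 = 12362256 ≡ 2864 (mod 4889)
3348^8 ≡ 2864^2 = 8202496 ≡ 3643 (mod 4889)
3348^16 ≡ 3643^2 = 13271449 ≡ 2703 (mod 4889)
3348^27 = 3348^16 × 3348^8 × 3348^2 × 3348^1 ≡ 2703 × 3643 × 3516 × 3348 (mod 4889).
Accumulate the product:
2703 × 3643 = 9847029 ≡ 583
583 × 3516 = 2049828 ≡ 1337
1337 × 3348 = 4476276 ≡ 2841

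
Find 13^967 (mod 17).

Compute successive squares:
13^1 ≡ 13 (mod 17)
13^2 ≡ 13^2 = 169 ≡ 16 (mod 17)
13^4 ≡ 16^2 = 256 ≡ 1 (mod 17)
13^8 ≡ 1^2 = 1 (mod 17)
13^16 ≡ 1^2 = 1 (mod 17)
13^32 ≡ 1^2 = 1 (mod 17)
13^64 ≡ 1^2 = 1 (mod 17)
13^128 ≡ 1^2 = 1 (mod 17)
13^256 ≡ 1^2 = 1 (mod 17)
13^512 ≡ 1^2 = 1 (mod 17)
13^967 = 13^512 · 13^256 · 13^128 · 13^64 · 13^4 · 13^2 · 13^1 ≡ 1 · 1 · 1 · 1 · 1 · 16 · 13 (mod 17).
Accumulate the product:
1 · 1 = 1
1 · 1 = 1
1 · 1 = 1
1 · 1 = 1
1 · 16 = 16
16 · 13 = 208 ≡ 4

4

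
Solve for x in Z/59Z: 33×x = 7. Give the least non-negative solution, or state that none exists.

2

gcd(33, 59) = 1, so a unique solution mod 59 exists.
33⁻¹ ≡ 34 (mod 59).
x ≡ 34×7 ≡ 2 (mod 59).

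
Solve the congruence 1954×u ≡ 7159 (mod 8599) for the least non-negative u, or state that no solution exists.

8211

gcd(1954, 8599) = 1, so a unique solution mod 8599 exists.
1954⁻¹ ≡ 6139 (mod 8599).
u ≡ 6139×7159 ≡ 8211 (mod 8599).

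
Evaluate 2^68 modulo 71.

18

2^1 ≡ 2 (mod 71)
2^2 ≡ 2^2 = 4 (mod 71)
2^4 ≡ 4^2 = 16 (mod 71)
2^8 ≡ 16^2 = 256 ≡ 43 (mod 71)
2^16 ≡ 43^2 = 1849 ≡ 3 (mod 71)
2^32 ≡ 3^2 = 9 (mod 71)
2^64 ≡ 9^2 = 81 ≡ 10 (mod 71)
2^68 = 2^64 × 2^4 ≡ 10 × 16 (mod 71).
10 × 16 = 160 ≡ 18 (mod 71).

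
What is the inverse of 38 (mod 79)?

52

79 = 2×38 + 3
38 = 12×3 + 2
3 = 1×2 + 1
2 = 2×1 + 0
gcd(38, 79) = 1, so the inverse exists.
Back-substitute for 1:
1 = 1×3 − 1×2
  = −1×38 + 13×3
  = 13×79 − 27×38
So 38⁻¹ ≡ −27 ≡ 52 (mod 79).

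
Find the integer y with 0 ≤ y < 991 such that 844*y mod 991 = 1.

391

By the extended Euclidean algorithm:
991 = 1×844 + 147
844 = 5×147 + 109
147 = 1×109 + 38
109 = 2×38 + 33
38 = 1×33 + 5
33 = 6×5 + 3
5 = 1×3 + 2
3 = 1×2 + 1
2 = 2×1 + 0
gcd(844, 991) = 1, so the inverse exists.
Back-substitute for 1:
1 = 1×3 − 1×2
  = −1×5 + 2×3
  = 2×33 − 13×5
  = −13×38 + 15×33
  = 15×109 − 43×38
  = −43×147 + 58×109
  = 58×844 − 333×147
  = −333×991 + 391×844
So 844⁻¹ ≡ 391 (mod 991).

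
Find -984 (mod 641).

-984 = -2*641 + 298, so -984 ≡ 298 (mod 641).

298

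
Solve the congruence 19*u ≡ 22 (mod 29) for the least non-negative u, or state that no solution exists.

21

gcd(19, 29) = 1, so a unique solution mod 29 exists.
19⁻¹ ≡ 26 (mod 29).
u ≡ 26*22 ≡ 21 (mod 29).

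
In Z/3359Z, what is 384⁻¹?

2528

By the extended Euclidean algorithm:
3359 = 8*384 + 287
384 = 1*287 + 97
287 = 2*97 + 93
97 = 1*93 + 4
93 = 23*4 + 1
4 = 4*1 + 0
gcd(384, 3359) = 1, so the inverse exists.
Back-substitute for 1:
1 = 1*93 − 23*4
  = −23*97 + 24*93
  = 24*287 − 71*97
  = −71*384 + 95*287
  = 95*3359 − 831*384
So 384⁻¹ ≡ −831 ≡ 2528 (mod 3359).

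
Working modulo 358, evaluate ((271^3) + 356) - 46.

(271)^3 ≡ 217 (mod 358)
217 + 356 = 573 ≡ 215 (mod 358)
215 - 46 = 169

169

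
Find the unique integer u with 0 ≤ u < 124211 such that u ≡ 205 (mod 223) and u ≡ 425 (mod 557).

223⁻¹ mod 557: 223×5 ≡ 1 (mod 557), so 223⁻¹ ≡ 5.
u = 205 + 223×((425 − 205)×5 mod 557) = 205 + 223×543 = 121294.
Check: 121294 mod 223 = 205, 121294 mod 557 = 425. ✓

121294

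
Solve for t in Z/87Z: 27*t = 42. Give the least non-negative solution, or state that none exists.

8

gcd(27, 87) = 3, and 3 | 42, so solutions exist.
Divide through by 3: 9*t mod 29 = 14.
9⁻¹ ≡ 13 (mod 29).
t ≡ 13*14 ≡ 8 (mod 29).
The smallest non-negative solution is t = 8.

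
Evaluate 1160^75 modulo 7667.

By square-and-multiply:
75 in binary is 1001011, i.e. 75 = 64 + 8 + 2 + 1.
1160^1 ≡ 1160 (mod 7667)
1160^2 ≡ 1160^2 = 1345600 ≡ 3875 (mod 7667)
1160^4 ≡ 3875^2 = 15015625 ≡ 3639 (mod 7667)
1160^8 ≡ 3639^2 = 13242321 ≡ 1412 (mod 7667)
1160^16 ≡ 1412^2 = 1993744 ≡ 324 (mod 7667)
1160^32 ≡ 324^2 = 104976 ≡ 5305 (mod 7667)
1160^64 ≡ 5305^2 = 28143025 ≡ 5135 (mod 7667)
1160^75 = 1160^64 * 1160^8 * 1160^2 * 1160^1 ≡ 5135 * 1412 * 3875 * 1160 (mod 7667).
Accumulate the product:
5135 * 1412 = 7250620 ≡ 5305
5305 * 3875 = 20556875 ≡ 1648
1648 * 1160 = 1911680 ≡ 2597

2597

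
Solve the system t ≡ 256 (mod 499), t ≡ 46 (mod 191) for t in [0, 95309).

4248

499⁻¹ mod 191: 499·80 ≡ 1 (mod 191), so 499⁻¹ ≡ 80.
t = 256 + 499·((46 − 256)·80 mod 191) = 256 + 499·8 = 4248.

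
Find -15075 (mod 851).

-15075 = -18×851 + 243, so -15075 ≡ 243 (mod 851).

243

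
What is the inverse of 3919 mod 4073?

Run the extended Euclidean algorithm:
4073 = 1×3919 + 154
3919 = 25×154 + 69
154 = 2×69 + 16
69 = 4×16 + 5
16 = 3×5 + 1
5 = 5×1 + 0
gcd(3919, 4073) = 1, so the inverse exists.
Bézout: 1 = 738×4073 − 767×3919.
So 3919⁻¹ ≡ −767 ≡ 3306 (mod 4073).

3306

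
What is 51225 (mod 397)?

12

51225 = 129×397 + 12, so 51225 ≡ 12 (mod 397).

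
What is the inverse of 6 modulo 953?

159

Apply the Euclidean algorithm and back-substitute:
953 = 158×6 + 5
6 = 1×5 + 1
5 = 5×1 + 0
gcd(6, 953) = 1, so the inverse exists.
Back-substitute for 1:
1 = 1×6 − 1×5
  = −1×953 + 159×6
So 6⁻¹ ≡ 159 (mod 953).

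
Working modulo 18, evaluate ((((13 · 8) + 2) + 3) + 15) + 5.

13 · 8 = 104 ≡ 14 (mod 18)
14 + 2 = 16
16 + 3 = 19 ≡ 1 (mod 18)
1 + 15 = 16
16 + 5 = 21 ≡ 3 (mod 18)

3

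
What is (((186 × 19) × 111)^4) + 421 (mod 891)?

186 × 19 = 3534 ≡ 861 (mod 891)
861 × 111 = 95571 ≡ 234 (mod 891)
(234)^4 ≡ 81 (mod 891)
81 + 421 = 502

502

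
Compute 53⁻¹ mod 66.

5

Apply the Euclidean algorithm and back-substitute:
66 = 1*53 + 13
53 = 4*13 + 1
13 = 13*1 + 0
gcd(53, 66) = 1, so the inverse exists.
Back-substitute for 1:
1 = 1*53 − 4*13
  = −4*66 + 5*53
So 53⁻¹ ≡ 5 (mod 66).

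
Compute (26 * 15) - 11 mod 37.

9

26 * 15 = 390 ≡ 20 (mod 37)
20 - 11 = 9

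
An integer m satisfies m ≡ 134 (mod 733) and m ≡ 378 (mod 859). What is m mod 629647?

438468

733⁻¹ mod 859: 733·784 ≡ 1 (mod 859), so 733⁻¹ ≡ 784.
m = 134 + 733·((378 − 134)·784 mod 859) = 134 + 733·598 = 438468.
Check: 438468 mod 733 = 134, 438468 mod 859 = 378. ✓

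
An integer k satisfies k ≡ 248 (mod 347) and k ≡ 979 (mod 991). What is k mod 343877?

347⁻¹ mod 991: 347·337 ≡ 1 (mod 991), so 347⁻¹ ≡ 337.
k = 248 + 347·((979 − 248)·337 mod 991) = 248 + 347·579 = 201161.
Check: 201161 mod 347 = 248, 201161 mod 991 = 979. ✓

201161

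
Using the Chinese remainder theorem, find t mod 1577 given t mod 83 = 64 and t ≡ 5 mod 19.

1392

83⁻¹ mod 19: 83·11 ≡ 1 (mod 19), so 83⁻¹ ≡ 11.
t = 64 + 83·((5 − 64)·11 mod 19) = 64 + 83·16 = 1392.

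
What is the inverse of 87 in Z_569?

By the extended Euclidean algorithm:
569 = 6·87 + 47
87 = 1·47 + 40
47 = 1·40 + 7
40 = 5·7 + 5
7 = 1·5 + 2
5 = 2·2 + 1
2 = 2·1 + 0
gcd(87, 569) = 1, so the inverse exists.
Back-substitute for 1:
1 = 1·5 − 2·2
  = −2·7 + 3·5
  = 3·40 − 17·7
  = −17·47 + 20·40
  = 20·87 − 37·47
  = −37·569 + 242·87
So 87⁻¹ ≡ 242 (mod 569).

242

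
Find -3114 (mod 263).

42

-3114 = -12×263 + 42, so -3114 ≡ 42 (mod 263).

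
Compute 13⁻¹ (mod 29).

9

By the extended Euclidean algorithm:
29 = 2×13 + 3
13 = 4×3 + 1
3 = 3×1 + 0
gcd(13, 29) = 1, so the inverse exists.
Bézout: 1 = −4×29 + 9×13.
So 13⁻¹ ≡ 9 (mod 29).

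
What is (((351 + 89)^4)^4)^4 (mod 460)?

340

351 + 89 = 440
(440)^4 ≡ 380 (mod 460)
(380)^4 ≡ 220 (mod 460)
(220)^4 ≡ 340 (mod 460)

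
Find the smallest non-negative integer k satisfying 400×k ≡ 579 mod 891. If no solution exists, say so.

gcd(400, 891) = 1, so a unique solution mod 891 exists.
400⁻¹ ≡ 421 (mod 891).
k ≡ 421×579 ≡ 516 (mod 891).

516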